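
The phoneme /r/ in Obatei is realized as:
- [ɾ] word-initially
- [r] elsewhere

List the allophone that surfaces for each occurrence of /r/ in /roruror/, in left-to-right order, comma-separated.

[ɾ], [r], [r], [r]

Occurrence 1 (position 1): word-initially → [ɾ].
Occurrence 2 (position 3): no conditioning environment matches → elsewhere allophone [r].
Occurrence 3 (position 5): no conditioning environment matches → elsewhere allophone [r].
Occurrence 4 (position 7): no conditioning environment matches → elsewhere allophone [r].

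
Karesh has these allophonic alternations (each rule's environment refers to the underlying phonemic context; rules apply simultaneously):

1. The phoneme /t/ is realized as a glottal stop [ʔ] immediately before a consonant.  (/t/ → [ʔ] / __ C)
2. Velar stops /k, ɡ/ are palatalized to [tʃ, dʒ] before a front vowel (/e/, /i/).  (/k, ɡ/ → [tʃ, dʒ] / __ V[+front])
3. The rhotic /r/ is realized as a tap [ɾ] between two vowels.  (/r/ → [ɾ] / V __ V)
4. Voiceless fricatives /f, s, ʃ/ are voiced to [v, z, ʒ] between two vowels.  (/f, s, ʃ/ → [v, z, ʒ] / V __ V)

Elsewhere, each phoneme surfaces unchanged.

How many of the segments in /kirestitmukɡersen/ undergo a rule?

Segments that undergo a rule: /k/ → [tʃ] (rule 2); /r/ → [ɾ] (rule 3); /t/ → [ʔ] (rule 1); /ɡ/ → [dʒ] (rule 2).
All other segments surface unchanged.

4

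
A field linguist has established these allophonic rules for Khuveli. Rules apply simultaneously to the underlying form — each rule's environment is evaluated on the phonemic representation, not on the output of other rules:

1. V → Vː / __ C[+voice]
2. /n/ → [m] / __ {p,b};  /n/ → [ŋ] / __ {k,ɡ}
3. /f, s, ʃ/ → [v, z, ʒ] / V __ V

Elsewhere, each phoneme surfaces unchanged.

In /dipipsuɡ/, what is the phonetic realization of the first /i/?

[i]

/i/ (between /d/ and /p/): rule 1 targets it, but not before a voiced consonant → unchanged [i].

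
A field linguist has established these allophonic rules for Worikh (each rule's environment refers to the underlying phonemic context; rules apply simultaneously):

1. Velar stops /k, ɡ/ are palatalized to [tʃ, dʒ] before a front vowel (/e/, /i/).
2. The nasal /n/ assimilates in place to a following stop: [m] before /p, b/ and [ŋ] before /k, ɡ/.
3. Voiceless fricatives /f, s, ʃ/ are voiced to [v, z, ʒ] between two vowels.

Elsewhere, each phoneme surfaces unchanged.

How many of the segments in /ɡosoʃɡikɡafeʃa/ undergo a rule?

4

Segments that undergo a rule: /s/ → [z] (rule 3); /ɡ/ → [dʒ] (rule 1); /f/ → [v] (rule 3); /ʃ/ → [ʒ] (rule 3).
All other segments surface unchanged.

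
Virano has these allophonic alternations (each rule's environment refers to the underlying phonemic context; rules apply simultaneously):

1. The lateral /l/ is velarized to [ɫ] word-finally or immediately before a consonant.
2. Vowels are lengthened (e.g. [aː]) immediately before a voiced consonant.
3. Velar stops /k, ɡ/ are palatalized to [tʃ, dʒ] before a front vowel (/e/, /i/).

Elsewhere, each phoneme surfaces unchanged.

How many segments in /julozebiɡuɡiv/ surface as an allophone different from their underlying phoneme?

7

Segments that undergo a rule: /u/ → [uː] (rule 2); /o/ → [oː] (rule 2); /e/ → [eː] (rule 2); /i/ → [iː] (rule 2); /u/ → [uː] (rule 2); /ɡ/ → [dʒ] (rule 3); /i/ → [iː] (rule 2).
All other segments surface unchanged.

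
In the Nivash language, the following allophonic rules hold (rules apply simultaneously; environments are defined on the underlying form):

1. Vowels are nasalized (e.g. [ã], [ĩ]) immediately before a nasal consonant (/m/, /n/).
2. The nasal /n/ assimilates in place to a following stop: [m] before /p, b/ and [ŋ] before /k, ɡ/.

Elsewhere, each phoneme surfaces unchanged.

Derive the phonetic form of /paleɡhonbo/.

[paleɡhõmbo]

/a/ (between /p/ and /l/): rule 1 targets it, but not before a nasal consonant → unchanged [a].
/e/ (between /l/ and /ɡ/): rule 1 targets it, but not before a nasal consonant → unchanged [e].
/o/ meets the environment for rule 1 (before a nasal consonant) → [õ].
Rule 2 applies to /n/ (between /o/ and /b/: before a labial or velar stop) → [m].
/o/ (word-final) is in the target of rule 1 but the environment (before a nasal consonant) is not met → [o].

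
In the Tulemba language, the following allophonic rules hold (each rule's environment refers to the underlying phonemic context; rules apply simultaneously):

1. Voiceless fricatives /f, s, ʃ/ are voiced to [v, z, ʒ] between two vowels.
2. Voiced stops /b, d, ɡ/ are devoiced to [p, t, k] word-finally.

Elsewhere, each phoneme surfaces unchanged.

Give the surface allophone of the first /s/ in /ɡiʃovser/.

/s/ — between /v/ and /e/; rule 1 does not apply here → [s].

[s]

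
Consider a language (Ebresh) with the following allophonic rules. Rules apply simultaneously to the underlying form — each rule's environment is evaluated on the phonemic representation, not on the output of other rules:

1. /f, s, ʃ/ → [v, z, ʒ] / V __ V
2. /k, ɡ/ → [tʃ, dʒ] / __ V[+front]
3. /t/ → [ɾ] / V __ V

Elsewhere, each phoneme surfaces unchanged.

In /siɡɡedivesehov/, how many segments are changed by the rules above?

2

Segments that undergo a rule: /ɡ/ → [dʒ] (rule 2); /s/ → [z] (rule 1).
All other segments surface unchanged.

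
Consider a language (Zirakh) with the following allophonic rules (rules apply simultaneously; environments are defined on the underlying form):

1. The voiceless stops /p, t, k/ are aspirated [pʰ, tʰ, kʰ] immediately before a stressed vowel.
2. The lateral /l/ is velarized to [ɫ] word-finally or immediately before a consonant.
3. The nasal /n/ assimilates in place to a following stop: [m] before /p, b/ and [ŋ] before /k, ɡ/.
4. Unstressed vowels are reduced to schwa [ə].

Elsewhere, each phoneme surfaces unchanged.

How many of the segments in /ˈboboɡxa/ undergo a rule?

2

Segments that undergo a rule: /o/ → [ə] (rule 4); /a/ → [ə] (rule 4).
All other segments surface unchanged.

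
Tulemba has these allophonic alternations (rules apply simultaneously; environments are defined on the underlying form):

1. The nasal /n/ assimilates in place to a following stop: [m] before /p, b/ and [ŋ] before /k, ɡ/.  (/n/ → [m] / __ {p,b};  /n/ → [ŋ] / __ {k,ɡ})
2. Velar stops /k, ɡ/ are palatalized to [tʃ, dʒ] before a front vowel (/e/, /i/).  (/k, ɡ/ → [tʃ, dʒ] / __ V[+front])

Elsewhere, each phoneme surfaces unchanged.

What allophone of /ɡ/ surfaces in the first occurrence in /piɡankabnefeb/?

/ɡ/ (between /i/ and /a/) fails the environment for rule 2, so it stays [ɡ].

[ɡ]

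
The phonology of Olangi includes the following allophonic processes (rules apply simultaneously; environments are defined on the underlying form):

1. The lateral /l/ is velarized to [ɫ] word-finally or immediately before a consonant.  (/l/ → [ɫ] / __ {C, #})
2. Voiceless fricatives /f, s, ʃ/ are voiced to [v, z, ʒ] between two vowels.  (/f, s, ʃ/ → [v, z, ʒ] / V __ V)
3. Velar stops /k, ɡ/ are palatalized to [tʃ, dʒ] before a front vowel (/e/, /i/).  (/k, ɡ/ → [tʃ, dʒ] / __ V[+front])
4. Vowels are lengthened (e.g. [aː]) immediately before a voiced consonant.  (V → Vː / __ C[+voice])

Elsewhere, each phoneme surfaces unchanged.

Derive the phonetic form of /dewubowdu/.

/d/ — not in any rule's target class → [d].
Rule 4 applies to /e/ (between /d/ and /w/: before a voiced consonant) → [eː].
/w/ — not in any rule's target class → [w].
Rule 4 applies to /u/ (between /w/ and /b/: before a voiced consonant) → [uː].
/b/ (between /u/ and /o/) is unaffected → [b].
Rule 4 applies to /o/ (between /b/ and /w/: before a voiced consonant) → [oː].
/w/ (between /o/ and /d/): no rule targets it → [w].
/d/ (between /w/ and /u/) is unaffected → [d].
/u/ (word-final): rule 4 targets it, but not before a voiced consonant → unchanged [u].

[deːwuːboːwdu]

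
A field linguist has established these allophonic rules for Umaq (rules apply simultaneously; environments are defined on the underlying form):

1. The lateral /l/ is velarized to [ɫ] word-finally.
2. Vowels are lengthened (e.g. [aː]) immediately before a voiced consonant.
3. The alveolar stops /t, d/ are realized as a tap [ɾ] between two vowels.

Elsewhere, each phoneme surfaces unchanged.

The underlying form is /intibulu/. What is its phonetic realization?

/i/ — word-initial, before a voiced consonant — surfaces as [iː] (rule 2).
/n/ (between /i/ and /t/) is unaffected → [n].
/t/ (between /n/ and /i/): rule 3 targets it, but not between two vowels → unchanged [t].
/i/ meets the environment for rule 2 (before a voiced consonant) → [iː].
/b/ stays [b].
/u/ (between /b/ and /l/) occurs before a voiced consonant → [uː] by rule 2.
/l/ (between /u/ and /u/) is in the target of rule 1 but the environment (word-finally) is not met → [l].
/u/ (word-final) fails the environment for rule 2, so it stays [u].

[iːntiːbuːlu]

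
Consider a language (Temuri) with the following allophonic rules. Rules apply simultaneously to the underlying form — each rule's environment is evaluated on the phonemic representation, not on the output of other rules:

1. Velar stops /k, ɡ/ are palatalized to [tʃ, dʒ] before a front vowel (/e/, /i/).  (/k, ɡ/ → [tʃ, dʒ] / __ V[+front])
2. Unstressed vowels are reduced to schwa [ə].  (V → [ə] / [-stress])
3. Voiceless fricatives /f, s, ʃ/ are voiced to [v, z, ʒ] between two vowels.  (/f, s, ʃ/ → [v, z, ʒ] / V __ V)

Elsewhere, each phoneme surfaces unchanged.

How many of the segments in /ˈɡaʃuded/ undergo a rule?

3

Segments that undergo a rule: /ʃ/ → [ʒ] (rule 3); /u/ → [ə] (rule 2); /e/ → [ə] (rule 2).
All other segments surface unchanged.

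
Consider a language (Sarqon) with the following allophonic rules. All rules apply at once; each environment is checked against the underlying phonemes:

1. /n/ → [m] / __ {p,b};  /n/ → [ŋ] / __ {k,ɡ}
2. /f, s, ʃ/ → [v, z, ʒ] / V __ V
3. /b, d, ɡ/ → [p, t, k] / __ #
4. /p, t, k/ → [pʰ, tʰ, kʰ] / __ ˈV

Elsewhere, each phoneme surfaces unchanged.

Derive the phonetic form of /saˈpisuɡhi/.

[saˈpʰizuɡhi]

/s/ — word-initial; rule 2 does not apply here → [s].
/a/ stays [a].
Rule 4 applies to /p/ (between /a/ and /i/: immediately before a stressed vowel) → [pʰ].
/i/ stays [i].
/s/ (between /i/ and /u/): between two vowels, so rule 2 applies → [z].
/u/ (between /s/ and /ɡ/): no rule targets it → [u].
/ɡ/ (between /u/ and /h/): rule 3 targets it, but not word-finally → unchanged [ɡ].
/h/ (between /ɡ/ and /i/) is unaffected → [h].
/i/ (word-final) is unaffected → [i].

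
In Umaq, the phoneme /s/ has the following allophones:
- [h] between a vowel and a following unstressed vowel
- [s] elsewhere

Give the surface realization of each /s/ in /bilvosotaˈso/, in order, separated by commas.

[h], [s]

Occurrence 1 (position 6): between a vowel and a following unstressed vowel → [h].
Occurrence 2 (position 10): no conditioning environment matches → elsewhere allophone [s].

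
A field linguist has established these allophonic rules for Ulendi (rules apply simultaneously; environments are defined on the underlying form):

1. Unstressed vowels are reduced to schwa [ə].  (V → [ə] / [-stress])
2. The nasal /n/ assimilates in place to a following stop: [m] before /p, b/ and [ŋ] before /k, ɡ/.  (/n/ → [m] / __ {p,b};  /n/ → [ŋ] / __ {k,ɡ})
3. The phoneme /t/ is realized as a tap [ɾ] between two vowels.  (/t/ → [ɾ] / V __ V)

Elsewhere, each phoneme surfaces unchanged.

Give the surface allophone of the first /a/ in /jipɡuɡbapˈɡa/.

/a/ — between /b/ and /p/, in an unstressed syllable — surfaces as [ə] (rule 1).

[ə]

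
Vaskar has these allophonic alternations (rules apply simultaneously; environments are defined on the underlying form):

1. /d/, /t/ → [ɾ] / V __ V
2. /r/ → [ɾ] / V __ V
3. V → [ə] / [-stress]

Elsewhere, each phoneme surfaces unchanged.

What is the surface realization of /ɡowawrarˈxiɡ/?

/ɡ/ (word-initial): no rule targets it → [ɡ].
/o/ — between /ɡ/ and /w/, in an unstressed syllable — surfaces as [ə] (rule 3).
/w/ (between /o/ and /a/) is unaffected → [w].
/a/ (between /w/ and /w/) occurs in an unstressed syllable → [ə] by rule 3.
/w/ stays [w].
/r/ — between /w/ and /a/; rule 2 does not apply here → [r].
Rule 3 applies to /a/ (between /r/ and /r/: in an unstressed syllable) → [ə].
/r/ — between /a/ and /x/; rule 2 does not apply here → [r].
/x/ (between /r/ and /i/): no rule targets it → [x].
/i/ (between /x/ and /ɡ/): rule 3 targets it, but not in an unstressed syllable → unchanged [i].
/ɡ/ stays [ɡ].

[ɡəwəwrərˈxiɡ]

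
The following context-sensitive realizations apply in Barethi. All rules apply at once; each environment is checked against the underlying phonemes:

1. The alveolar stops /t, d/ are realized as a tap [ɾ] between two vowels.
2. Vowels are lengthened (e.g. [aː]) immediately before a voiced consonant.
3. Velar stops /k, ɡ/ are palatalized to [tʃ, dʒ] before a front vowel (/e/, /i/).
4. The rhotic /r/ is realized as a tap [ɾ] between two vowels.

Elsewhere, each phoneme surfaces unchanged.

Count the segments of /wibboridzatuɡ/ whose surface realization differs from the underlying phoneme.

6

Segments that undergo a rule: /i/ → [iː] (rule 2); /o/ → [oː] (rule 2); /r/ → [ɾ] (rule 4); /i/ → [iː] (rule 2); /t/ → [ɾ] (rule 1); /u/ → [uː] (rule 2).
All other segments surface unchanged.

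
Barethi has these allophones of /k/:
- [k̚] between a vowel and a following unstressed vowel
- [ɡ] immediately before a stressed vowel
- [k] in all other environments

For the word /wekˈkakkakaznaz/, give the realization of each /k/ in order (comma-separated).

Occurrence 1 (position 3): no conditioning environment matches → elsewhere allophone [k].
Occurrence 2 (position 4): immediately before a stressed vowel → [ɡ].
Occurrence 3 (position 6): no conditioning environment matches → elsewhere allophone [k].
Occurrence 4 (position 7): no conditioning environment matches → elsewhere allophone [k].
Occurrence 5 (position 9): between a vowel and a following unstressed vowel → [k̚].

[k], [ɡ], [k], [k], [k̚]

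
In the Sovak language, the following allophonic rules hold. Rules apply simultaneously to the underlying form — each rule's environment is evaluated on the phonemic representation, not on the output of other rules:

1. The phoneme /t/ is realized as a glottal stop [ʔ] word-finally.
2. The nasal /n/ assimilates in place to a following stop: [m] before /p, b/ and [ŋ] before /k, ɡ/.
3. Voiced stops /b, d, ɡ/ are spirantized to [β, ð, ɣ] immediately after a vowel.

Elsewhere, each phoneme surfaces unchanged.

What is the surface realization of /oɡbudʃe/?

/o/ stays [o].
/ɡ/ (between /o/ and /b/) occurs immediately after a vowel → [ɣ] by rule 3.
/b/ — between /ɡ/ and /u/; rule 3 does not apply here → [b].
/u/ (between /b/ and /d/) is unaffected → [u].
/d/ (between /u/ and /ʃ/) occurs immediately after a vowel → [ð] by rule 3.
/ʃ/ stays [ʃ].
/e/ (word-final): no rule targets it → [e].

[oɣbuðʃe]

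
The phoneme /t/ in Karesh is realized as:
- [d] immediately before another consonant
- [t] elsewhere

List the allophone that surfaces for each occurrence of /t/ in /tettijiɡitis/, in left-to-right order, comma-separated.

Occurrence 1 (position 1): no conditioning environment matches → elsewhere allophone [t].
Occurrence 2 (position 3): immediately before another consonant → [d].
Occurrence 3 (position 4): no conditioning environment matches → elsewhere allophone [t].
Occurrence 4 (position 10): no conditioning environment matches → elsewhere allophone [t].

[t], [d], [t], [t]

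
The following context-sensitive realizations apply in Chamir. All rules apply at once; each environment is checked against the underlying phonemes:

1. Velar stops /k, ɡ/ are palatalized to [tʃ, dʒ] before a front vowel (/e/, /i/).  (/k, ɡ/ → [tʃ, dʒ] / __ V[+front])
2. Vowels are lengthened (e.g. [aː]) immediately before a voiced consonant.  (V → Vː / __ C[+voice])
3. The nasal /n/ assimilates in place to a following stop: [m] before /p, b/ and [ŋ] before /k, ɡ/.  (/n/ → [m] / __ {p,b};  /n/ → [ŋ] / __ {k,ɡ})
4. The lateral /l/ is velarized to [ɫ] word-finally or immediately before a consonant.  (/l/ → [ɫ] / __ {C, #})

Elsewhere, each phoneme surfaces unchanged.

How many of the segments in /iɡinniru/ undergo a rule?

4

Segments that undergo a rule: /i/ → [iː] (rule 2); /ɡ/ → [dʒ] (rule 1); /i/ → [iː] (rule 2); /i/ → [iː] (rule 2).
All other segments surface unchanged.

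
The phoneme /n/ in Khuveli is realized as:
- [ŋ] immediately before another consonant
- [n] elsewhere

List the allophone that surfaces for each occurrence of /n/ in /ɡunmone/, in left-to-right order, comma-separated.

[ŋ], [n]

Occurrence 1 (position 3): immediately before another consonant → [ŋ].
Occurrence 2 (position 6): no conditioning environment matches → elsewhere allophone [n].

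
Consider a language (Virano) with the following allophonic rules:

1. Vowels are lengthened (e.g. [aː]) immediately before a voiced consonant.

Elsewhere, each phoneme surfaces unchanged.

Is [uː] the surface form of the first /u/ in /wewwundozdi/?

Yes

/u/ meets the environment for rule 1 (before a voiced consonant) → [uː].
The actual realization is [uː], which matches [uː].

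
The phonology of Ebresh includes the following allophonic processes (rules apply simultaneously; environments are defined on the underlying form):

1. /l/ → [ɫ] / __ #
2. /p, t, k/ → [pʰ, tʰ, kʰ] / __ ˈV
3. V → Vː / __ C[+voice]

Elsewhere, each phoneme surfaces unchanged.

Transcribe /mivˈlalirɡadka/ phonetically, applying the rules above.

[miːvˈlaːliːrɡaːdka]

/m/ (word-initial): no rule targets it → [m].
/i/ (between /m/ and /v/) occurs before a voiced consonant → [iː] by rule 3.
/v/ — not in any rule's target class → [v].
/l/ (between /v/ and /a/): rule 1 targets it, but not word-finally → unchanged [l].
/a/ (between /l/ and /l/): before a voiced consonant, so rule 3 applies → [aː].
/l/ (between /a/ and /i/): rule 1 targets it, but not word-finally → unchanged [l].
/i/ — between /l/ and /r/, before a voiced consonant — surfaces as [iː] (rule 3).
/r/ stays [r].
/ɡ/ (between /r/ and /a/) is unaffected → [ɡ].
Rule 3 applies to /a/ (between /ɡ/ and /d/: before a voiced consonant) → [aː].
/d/ (between /a/ and /k/) is unaffected → [d].
/k/ (between /d/ and /a/) fails the environment for rule 2, so it stays [k].
/a/ — word-final; rule 3 does not apply here → [a].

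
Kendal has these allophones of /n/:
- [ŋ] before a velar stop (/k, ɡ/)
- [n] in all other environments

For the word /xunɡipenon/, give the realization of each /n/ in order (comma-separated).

Occurrence 1 (position 3): before a velar stop → [ŋ].
Occurrence 2 (position 8): no conditioning environment matches → elsewhere allophone [n].
Occurrence 3 (position 10): no conditioning environment matches → elsewhere allophone [n].

[ŋ], [n], [n]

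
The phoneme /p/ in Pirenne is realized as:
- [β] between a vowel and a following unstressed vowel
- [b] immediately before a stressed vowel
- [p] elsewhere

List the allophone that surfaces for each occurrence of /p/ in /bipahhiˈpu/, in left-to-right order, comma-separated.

Occurrence 1 (position 3): between a vowel and a following unstressed vowel → [β].
Occurrence 2 (position 8): immediately before a stressed vowel → [b].

[β], [b]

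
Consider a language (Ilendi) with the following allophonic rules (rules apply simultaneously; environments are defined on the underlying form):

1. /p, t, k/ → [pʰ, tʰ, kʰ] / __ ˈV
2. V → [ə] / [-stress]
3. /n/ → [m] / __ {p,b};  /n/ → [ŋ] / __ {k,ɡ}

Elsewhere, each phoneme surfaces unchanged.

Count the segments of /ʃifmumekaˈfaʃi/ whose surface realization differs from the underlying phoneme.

Segments that undergo a rule: /i/ → [ə] (rule 2); /u/ → [ə] (rule 2); /e/ → [ə] (rule 2); /a/ → [ə] (rule 2); /i/ → [ə] (rule 2).
All other segments surface unchanged.

5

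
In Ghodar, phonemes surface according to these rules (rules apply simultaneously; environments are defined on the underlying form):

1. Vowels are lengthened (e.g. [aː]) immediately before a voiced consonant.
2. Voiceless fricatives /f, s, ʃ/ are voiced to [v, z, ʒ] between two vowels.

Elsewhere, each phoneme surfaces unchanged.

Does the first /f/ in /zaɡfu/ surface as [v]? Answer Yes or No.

/f/ (between /ɡ/ and /u/) fails the environment for rule 2, so it stays [f].
The actual realization is [f], not [v].

No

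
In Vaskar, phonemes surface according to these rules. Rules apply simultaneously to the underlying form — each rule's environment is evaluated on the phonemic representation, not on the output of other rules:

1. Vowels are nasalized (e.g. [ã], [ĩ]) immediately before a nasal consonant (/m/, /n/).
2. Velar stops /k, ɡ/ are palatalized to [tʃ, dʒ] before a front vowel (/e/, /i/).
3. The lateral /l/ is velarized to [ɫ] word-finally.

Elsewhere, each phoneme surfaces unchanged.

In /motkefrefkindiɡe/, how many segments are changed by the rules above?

Segments that undergo a rule: /k/ → [tʃ] (rule 2); /k/ → [tʃ] (rule 2); /i/ → [ĩ] (rule 1); /ɡ/ → [dʒ] (rule 2).
All other segments surface unchanged.

4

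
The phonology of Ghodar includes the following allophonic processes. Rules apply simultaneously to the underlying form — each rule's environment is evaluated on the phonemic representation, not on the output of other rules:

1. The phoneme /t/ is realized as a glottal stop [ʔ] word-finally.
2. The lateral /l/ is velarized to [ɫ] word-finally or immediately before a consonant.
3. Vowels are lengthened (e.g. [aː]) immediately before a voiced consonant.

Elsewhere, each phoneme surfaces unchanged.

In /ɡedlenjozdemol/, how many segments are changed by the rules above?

Segments that undergo a rule: /e/ → [eː] (rule 3); /e/ → [eː] (rule 3); /o/ → [oː] (rule 3); /e/ → [eː] (rule 3); /o/ → [oː] (rule 3); /l/ → [ɫ] (rule 2).
All other segments surface unchanged.

6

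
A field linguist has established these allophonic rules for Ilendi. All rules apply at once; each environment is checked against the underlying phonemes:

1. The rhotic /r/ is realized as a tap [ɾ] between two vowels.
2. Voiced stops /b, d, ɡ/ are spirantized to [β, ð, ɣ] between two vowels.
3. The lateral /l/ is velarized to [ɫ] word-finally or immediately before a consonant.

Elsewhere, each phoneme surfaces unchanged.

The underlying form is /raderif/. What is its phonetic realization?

/r/ — word-initial; rule 1 does not apply here → [r].
/a/ (between /r/ and /d/) is unaffected → [a].
/d/ (between /a/ and /e/): between two vowels, so rule 2 applies → [ð].
/e/ (between /d/ and /r/): no rule targets it → [e].
/r/ meets the environment for rule 1 (between two vowels) → [ɾ].
/i/ (between /r/ and /f/) is unaffected → [i].
/f/ stays [f].

[raðeɾif]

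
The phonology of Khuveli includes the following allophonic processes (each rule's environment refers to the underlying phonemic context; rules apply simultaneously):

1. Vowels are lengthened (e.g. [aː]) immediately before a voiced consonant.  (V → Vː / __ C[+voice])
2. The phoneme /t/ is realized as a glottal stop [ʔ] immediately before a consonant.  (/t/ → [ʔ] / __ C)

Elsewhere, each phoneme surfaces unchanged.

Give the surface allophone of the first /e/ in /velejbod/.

[eː]

/e/ meets the environment for rule 1 (before a voiced consonant) → [eː].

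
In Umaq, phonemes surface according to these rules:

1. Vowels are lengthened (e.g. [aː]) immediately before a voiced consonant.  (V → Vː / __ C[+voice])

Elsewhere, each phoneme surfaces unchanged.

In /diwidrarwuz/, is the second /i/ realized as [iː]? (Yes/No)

Yes

/i/ (between /w/ and /d/) occurs before a voiced consonant → [iː] by rule 1.
The actual realization is [iː], which matches [iː].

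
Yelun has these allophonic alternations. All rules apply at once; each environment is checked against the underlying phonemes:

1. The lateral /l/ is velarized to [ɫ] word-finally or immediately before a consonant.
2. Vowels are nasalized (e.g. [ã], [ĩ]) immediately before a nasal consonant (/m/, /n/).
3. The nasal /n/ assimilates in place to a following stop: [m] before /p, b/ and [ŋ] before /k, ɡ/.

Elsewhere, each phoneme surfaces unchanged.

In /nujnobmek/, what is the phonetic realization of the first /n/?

[n]

/n/ (word-initial): rule 3 targets it, but not before a labial or velar stop → unchanged [n].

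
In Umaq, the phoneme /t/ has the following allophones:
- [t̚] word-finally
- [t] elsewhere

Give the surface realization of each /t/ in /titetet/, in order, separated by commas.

Occurrence 1 (position 1): no conditioning environment matches → elsewhere allophone [t].
Occurrence 2 (position 3): no conditioning environment matches → elsewhere allophone [t].
Occurrence 3 (position 5): no conditioning environment matches → elsewhere allophone [t].
Occurrence 4 (position 7): word-finally → [t̚].

[t], [t], [t], [t̚]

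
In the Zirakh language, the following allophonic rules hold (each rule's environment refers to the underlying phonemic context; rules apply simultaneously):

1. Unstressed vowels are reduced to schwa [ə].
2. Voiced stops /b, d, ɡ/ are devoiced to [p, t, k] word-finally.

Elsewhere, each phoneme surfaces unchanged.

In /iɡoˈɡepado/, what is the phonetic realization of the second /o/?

/o/ (word-final): in an unstressed syllable, so rule 1 applies → [ə].

[ə]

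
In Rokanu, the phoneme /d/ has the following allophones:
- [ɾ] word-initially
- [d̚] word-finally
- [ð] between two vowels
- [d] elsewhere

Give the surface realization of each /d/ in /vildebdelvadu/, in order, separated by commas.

[d], [d], [ð]

Occurrence 1 (position 4): no conditioning environment matches → elsewhere allophone [d].
Occurrence 2 (position 7): no conditioning environment matches → elsewhere allophone [d].
Occurrence 3 (position 12): between two vowels → [ð].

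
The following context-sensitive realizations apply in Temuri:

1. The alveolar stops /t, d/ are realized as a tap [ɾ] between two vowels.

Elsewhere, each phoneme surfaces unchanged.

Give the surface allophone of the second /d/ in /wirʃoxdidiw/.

[ɾ]

Rule 1 applies to /d/ (between /i/ and /i/: between two vowels) → [ɾ].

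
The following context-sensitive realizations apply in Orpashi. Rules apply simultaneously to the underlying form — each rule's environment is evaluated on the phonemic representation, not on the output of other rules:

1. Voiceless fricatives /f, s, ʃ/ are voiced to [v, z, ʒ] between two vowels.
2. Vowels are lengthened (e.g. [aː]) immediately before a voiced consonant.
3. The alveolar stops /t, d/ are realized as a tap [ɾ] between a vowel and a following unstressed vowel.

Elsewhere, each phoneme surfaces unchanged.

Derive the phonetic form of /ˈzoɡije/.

/z/ (word-initial): no rule targets it → [z].
/o/ — between /z/ and /ɡ/, before a voiced consonant — surfaces as [oː] (rule 2).
/ɡ/ (between /o/ and /i/): no rule targets it → [ɡ].
/i/ — between /ɡ/ and /j/, before a voiced consonant — surfaces as [iː] (rule 2).
/j/ — not in any rule's target class → [j].
/e/ (word-final): rule 2 targets it, but not before a voiced consonant → unchanged [e].

[ˈzoːɡiːje]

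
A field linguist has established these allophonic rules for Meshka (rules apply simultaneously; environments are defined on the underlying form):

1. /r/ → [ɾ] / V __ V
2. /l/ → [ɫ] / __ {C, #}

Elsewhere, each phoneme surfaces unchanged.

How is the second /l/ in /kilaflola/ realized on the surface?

/l/ (between /f/ and /o/): rule 2 targets it, but not word-finally or immediately before a consonant → unchanged [l].

[l]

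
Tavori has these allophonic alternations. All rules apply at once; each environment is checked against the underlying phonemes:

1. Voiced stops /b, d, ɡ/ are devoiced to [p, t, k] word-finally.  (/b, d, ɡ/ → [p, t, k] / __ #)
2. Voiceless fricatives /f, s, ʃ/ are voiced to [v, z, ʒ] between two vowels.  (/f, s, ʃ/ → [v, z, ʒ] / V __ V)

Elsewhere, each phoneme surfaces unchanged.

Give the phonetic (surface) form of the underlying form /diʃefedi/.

[diʒevedi]

/d/ — word-initial; rule 1 does not apply here → [d].
/i/ (between /d/ and /ʃ/) is unaffected → [i].
/ʃ/ (between /i/ and /e/) occurs between two vowels → [ʒ] by rule 2.
/e/ — not in any rule's target class → [e].
Rule 2 applies to /f/ (between /e/ and /e/: between two vowels) → [v].
/e/ (between /f/ and /d/): no rule targets it → [e].
/d/ (between /e/ and /i/) fails the environment for rule 1, so it stays [d].
/i/ (word-final): no rule targets it → [i].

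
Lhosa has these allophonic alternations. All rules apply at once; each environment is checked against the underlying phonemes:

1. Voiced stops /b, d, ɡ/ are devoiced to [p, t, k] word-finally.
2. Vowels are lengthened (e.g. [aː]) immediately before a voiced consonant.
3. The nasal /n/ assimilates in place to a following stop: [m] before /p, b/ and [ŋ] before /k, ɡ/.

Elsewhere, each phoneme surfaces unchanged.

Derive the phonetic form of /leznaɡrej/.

/l/ stays [l].
/e/ (between /l/ and /z/) occurs before a voiced consonant → [eː] by rule 2.
/z/ (between /e/ and /n/) is unaffected → [z].
/n/ (between /z/ and /a/): rule 3 targets it, but not before a labial or velar stop → unchanged [n].
/a/ (between /n/ and /ɡ/) occurs before a voiced consonant → [aː] by rule 2.
/ɡ/ (between /a/ and /r/) fails the environment for rule 1, so it stays [ɡ].
/r/ (between /ɡ/ and /e/) is unaffected → [r].
/e/ (between /r/ and /j/) occurs before a voiced consonant → [eː] by rule 2.
/j/ stays [j].

[leːznaːɡreːj]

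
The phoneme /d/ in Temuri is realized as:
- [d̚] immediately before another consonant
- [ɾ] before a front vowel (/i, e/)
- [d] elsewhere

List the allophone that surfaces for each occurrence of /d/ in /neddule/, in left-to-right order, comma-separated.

Occurrence 1 (position 3): immediately before another consonant → [d̚].
Occurrence 2 (position 4): no conditioning environment matches → elsewhere allophone [d].

[d̚], [d]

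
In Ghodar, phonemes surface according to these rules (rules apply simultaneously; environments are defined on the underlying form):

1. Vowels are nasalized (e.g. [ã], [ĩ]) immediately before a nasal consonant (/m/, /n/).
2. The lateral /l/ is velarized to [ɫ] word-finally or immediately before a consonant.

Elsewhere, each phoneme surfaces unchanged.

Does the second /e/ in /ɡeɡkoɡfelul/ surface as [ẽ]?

/e/ (between /f/ and /l/) fails the environment for rule 1, so it stays [e].
The actual realization is [e], not [ẽ].

No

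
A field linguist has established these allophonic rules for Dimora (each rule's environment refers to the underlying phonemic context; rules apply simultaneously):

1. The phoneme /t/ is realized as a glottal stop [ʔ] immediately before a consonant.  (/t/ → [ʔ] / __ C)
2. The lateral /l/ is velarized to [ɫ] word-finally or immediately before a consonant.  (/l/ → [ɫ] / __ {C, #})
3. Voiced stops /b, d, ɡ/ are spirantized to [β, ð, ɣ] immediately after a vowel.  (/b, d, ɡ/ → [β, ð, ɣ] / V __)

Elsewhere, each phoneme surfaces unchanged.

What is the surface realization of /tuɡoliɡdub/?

[tuɣoliɣduβ]

/t/ (word-initial) fails the environment for rule 1, so it stays [t].
/u/ (between /t/ and /ɡ/) is unaffected → [u].
/ɡ/ (between /u/ and /o/) occurs immediately after a vowel → [ɣ] by rule 3.
/o/ stays [o].
/l/ (between /o/ and /i/) fails the environment for rule 2, so it stays [l].
/i/ (between /l/ and /ɡ/): no rule targets it → [i].
/ɡ/ meets the environment for rule 3 (immediately after a vowel) → [ɣ].
/d/ — between /ɡ/ and /u/; rule 3 does not apply here → [d].
/u/ (between /d/ and /b/) is unaffected → [u].
/b/ meets the environment for rule 3 (immediately after a vowel) → [β].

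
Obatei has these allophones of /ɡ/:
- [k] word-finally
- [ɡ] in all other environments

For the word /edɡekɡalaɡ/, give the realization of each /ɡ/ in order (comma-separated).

Occurrence 1 (position 3): no conditioning environment matches → elsewhere allophone [ɡ].
Occurrence 2 (position 6): no conditioning environment matches → elsewhere allophone [ɡ].
Occurrence 3 (position 10): word-finally → [k].

[ɡ], [ɡ], [k]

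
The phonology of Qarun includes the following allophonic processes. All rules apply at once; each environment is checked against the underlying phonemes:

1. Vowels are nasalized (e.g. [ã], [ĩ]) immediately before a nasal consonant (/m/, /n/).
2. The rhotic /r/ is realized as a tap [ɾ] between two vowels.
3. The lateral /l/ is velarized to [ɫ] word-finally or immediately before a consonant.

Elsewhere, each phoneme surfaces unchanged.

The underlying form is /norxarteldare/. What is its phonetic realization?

/n/ — not in any rule's target class → [n].
/o/ (between /n/ and /r/) fails the environment for rule 1, so it stays [o].
/r/ (between /o/ and /x/) fails the environment for rule 2, so it stays [r].
/x/ (between /r/ and /a/) is unaffected → [x].
/a/ (between /x/ and /r/): rule 1 targets it, but not before a nasal consonant → unchanged [a].
/r/ (between /a/ and /t/): rule 2 targets it, but not between two vowels → unchanged [r].
/t/ (between /r/ and /e/) is unaffected → [t].
/e/ (between /t/ and /l/) is in the target of rule 1 but the environment (before a nasal consonant) is not met → [e].
/l/ meets the environment for rule 3 (word-finally or immediately before a consonant) → [ɫ].
/d/ — not in any rule's target class → [d].
/a/ (between /d/ and /r/) fails the environment for rule 1, so it stays [a].
/r/ (between /a/ and /e/) occurs between two vowels → [ɾ] by rule 2.
/e/ — word-final; rule 1 does not apply here → [e].

[norxarteɫdaɾe]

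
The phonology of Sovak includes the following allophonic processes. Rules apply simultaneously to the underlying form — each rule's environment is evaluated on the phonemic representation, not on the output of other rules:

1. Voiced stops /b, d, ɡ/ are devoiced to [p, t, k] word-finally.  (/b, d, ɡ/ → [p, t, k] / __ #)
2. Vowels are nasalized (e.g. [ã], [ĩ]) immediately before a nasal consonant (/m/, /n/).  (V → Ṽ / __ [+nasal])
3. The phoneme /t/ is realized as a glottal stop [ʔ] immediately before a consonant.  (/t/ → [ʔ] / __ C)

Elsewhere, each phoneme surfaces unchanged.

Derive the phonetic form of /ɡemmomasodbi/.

[ɡẽmmõmasodbi]

/ɡ/ — word-initial; rule 1 does not apply here → [ɡ].
/e/ (between /ɡ/ and /m/): before a nasal consonant, so rule 2 applies → [ẽ].
/m/ stays [m].
/m/ stays [m].
/o/ (between /m/ and /m/) occurs before a nasal consonant → [õ] by rule 2.
/m/ stays [m].
/a/ (between /m/ and /s/) fails the environment for rule 2, so it stays [a].
/s/ — not in any rule's target class → [s].
/o/ (between /s/ and /d/): rule 2 targets it, but not before a nasal consonant → unchanged [o].
/d/ (between /o/ and /b/): rule 1 targets it, but not word-finally → unchanged [d].
/b/ — between /d/ and /i/; rule 1 does not apply here → [b].
/i/ (word-final) fails the environment for rule 2, so it stays [i].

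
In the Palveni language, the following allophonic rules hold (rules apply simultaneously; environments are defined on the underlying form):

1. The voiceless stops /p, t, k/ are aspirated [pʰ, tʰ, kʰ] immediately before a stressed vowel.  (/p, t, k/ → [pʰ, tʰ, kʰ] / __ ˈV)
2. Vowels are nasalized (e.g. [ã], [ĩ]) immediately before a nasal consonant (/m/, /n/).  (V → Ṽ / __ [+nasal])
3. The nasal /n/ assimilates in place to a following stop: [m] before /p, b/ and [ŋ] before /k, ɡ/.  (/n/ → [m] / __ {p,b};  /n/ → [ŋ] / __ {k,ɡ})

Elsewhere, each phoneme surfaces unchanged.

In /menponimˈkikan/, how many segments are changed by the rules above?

6

Segments that undergo a rule: /e/ → [ẽ] (rule 2); /n/ → [m] (rule 3); /o/ → [õ] (rule 2); /i/ → [ĩ] (rule 2); /k/ → [kʰ] (rule 1); /a/ → [ã] (rule 2).
All other segments surface unchanged.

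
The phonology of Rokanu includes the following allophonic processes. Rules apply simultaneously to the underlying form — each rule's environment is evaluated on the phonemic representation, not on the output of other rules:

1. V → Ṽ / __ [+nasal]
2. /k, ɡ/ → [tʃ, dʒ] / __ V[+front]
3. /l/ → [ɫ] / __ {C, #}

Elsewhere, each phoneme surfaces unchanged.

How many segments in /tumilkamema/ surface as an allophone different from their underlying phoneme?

Segments that undergo a rule: /u/ → [ũ] (rule 1); /l/ → [ɫ] (rule 3); /a/ → [ã] (rule 1); /e/ → [ẽ] (rule 1).
All other segments surface unchanged.

4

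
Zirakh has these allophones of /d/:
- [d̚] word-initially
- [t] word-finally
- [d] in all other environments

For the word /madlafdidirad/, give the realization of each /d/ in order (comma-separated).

Occurrence 1 (position 3): no conditioning environment matches → elsewhere allophone [d].
Occurrence 2 (position 7): no conditioning environment matches → elsewhere allophone [d].
Occurrence 3 (position 9): no conditioning environment matches → elsewhere allophone [d].
Occurrence 4 (position 13): word-finally → [t].

[d], [d], [d], [t]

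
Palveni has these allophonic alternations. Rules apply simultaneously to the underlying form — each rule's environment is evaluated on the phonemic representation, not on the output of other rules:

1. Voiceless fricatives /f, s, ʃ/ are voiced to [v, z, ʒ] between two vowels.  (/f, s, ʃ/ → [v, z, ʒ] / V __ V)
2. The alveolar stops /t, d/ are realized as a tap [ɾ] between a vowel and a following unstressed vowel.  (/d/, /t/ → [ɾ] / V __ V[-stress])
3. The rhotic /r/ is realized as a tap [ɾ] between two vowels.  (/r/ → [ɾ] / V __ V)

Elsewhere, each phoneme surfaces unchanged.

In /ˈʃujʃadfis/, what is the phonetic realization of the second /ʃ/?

/ʃ/ (between /j/ and /a/) fails the environment for rule 1, so it stays [ʃ].

[ʃ]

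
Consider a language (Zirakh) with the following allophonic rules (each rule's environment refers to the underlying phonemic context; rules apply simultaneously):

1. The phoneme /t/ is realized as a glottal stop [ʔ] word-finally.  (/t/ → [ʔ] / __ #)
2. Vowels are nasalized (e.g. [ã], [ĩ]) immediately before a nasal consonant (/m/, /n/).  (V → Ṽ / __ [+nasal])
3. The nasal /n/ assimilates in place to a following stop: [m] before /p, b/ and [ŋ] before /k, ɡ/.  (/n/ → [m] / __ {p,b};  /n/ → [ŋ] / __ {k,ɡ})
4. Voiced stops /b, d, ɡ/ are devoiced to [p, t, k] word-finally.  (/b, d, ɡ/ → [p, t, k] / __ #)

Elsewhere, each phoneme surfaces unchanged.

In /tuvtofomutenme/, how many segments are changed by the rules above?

2

Segments that undergo a rule: /o/ → [õ] (rule 2); /e/ → [ẽ] (rule 2).
All other segments surface unchanged.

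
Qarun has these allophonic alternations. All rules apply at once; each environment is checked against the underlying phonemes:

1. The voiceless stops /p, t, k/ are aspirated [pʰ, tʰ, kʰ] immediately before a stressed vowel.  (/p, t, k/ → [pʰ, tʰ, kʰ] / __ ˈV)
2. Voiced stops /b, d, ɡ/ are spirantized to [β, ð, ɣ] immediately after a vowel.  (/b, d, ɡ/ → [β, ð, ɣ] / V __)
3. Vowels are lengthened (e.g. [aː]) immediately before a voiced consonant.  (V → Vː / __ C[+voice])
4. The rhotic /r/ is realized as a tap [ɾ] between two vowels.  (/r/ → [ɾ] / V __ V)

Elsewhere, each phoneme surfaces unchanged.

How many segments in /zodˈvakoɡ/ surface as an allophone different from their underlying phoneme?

4

Segments that undergo a rule: /o/ → [oː] (rule 3); /d/ → [ð] (rule 2); /o/ → [oː] (rule 3); /ɡ/ → [ɣ] (rule 2).
All other segments surface unchanged.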